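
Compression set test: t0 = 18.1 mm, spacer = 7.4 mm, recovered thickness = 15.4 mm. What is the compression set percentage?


CS = (t0 - recovered) / (t0 - ts) * 100
= (18.1 - 15.4) / (18.1 - 7.4) * 100
= 2.7 / 10.7 * 100
= 25.2%

25.2%


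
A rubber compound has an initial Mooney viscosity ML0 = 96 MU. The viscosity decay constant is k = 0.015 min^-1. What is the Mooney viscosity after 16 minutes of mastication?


ML = ML0 * exp(-k * t)
ML = 96 * exp(-0.015 * 16)
ML = 96 * 0.7866
ML = 75.52 MU

75.52 MU


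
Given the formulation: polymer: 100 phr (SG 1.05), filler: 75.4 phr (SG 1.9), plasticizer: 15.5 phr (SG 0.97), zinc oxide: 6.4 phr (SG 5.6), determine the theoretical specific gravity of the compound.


Sum of weights = 197.3
Volume contributions:
  polymer: 100/1.05 = 95.2381
  filler: 75.4/1.9 = 39.6842
  plasticizer: 15.5/0.97 = 15.9794
  zinc oxide: 6.4/5.6 = 1.1429
Sum of volumes = 152.0445
SG = 197.3 / 152.0445 = 1.298

SG = 1.298


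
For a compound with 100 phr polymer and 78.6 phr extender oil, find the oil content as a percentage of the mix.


Oil % = oil / (100 + oil) * 100
= 78.6 / (100 + 78.6) * 100
= 78.6 / 178.6 * 100
= 44.01%

44.01%


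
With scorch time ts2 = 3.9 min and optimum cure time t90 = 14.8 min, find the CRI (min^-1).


CRI = 100 / (t90 - ts2)
= 100 / (14.8 - 3.9)
= 100 / 10.9
= 9.17 min^-1

9.17 min^-1


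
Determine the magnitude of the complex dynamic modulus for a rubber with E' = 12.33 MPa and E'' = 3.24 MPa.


|E*| = sqrt(E'^2 + E''^2)
= sqrt(12.33^2 + 3.24^2)
= sqrt(152.0289 + 10.4976)
= 12.749 MPa

12.749 MPa


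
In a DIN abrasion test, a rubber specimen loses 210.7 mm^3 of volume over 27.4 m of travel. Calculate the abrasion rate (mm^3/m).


Rate = volume_loss / distance
= 210.7 / 27.4
= 7.69 mm^3/m

7.69 mm^3/m


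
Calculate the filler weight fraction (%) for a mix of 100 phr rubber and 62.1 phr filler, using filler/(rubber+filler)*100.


Filler % = filler / (rubber + filler) * 100
= 62.1 / (100 + 62.1) * 100
= 62.1 / 162.1 * 100
= 38.31%

38.31%


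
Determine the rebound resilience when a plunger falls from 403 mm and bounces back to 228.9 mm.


Resilience = h_rebound / h_drop * 100
= 228.9 / 403 * 100
= 56.8%

56.8%


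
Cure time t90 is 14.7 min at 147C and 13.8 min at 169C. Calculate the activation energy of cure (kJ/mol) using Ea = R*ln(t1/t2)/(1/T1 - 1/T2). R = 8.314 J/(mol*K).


T1 = 420.15 K, T2 = 442.15 K
1/T1 - 1/T2 = 1.1843e-04
ln(t1/t2) = ln(14.7/13.8) = 0.0632
Ea = 8.314 * 0.0632 / 1.1843e-04 = 4435.4063 J/mol
Ea = 4.44 kJ/mol

4.44 kJ/mol


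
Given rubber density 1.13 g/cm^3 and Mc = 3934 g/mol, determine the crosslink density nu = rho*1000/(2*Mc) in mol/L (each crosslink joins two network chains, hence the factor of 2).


nu = rho * 1000 / (2 * Mc)
nu = 1.13 * 1000 / (2 * 3934)
nu = 1130.0 / 7868
nu = 0.1436 mol/L

0.1436 mol/L


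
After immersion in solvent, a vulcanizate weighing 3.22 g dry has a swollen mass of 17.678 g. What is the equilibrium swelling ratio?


Q = W_swollen / W_dry
Q = 17.678 / 3.22
Q = 5.49

Q = 5.49


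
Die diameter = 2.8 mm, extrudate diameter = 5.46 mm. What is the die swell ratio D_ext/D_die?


Die swell ratio = D_extrudate / D_die
= 5.46 / 2.8
= 1.95

Die swell = 1.95


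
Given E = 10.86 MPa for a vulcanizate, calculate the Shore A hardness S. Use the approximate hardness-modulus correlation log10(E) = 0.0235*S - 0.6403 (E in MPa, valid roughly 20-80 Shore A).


log10(E) = 0.0235*S - 0.6403  =>  S = (log10(E) + 0.6403) / 0.0235
log10(10.86) = 1.035830
S = (1.035830 + 0.6403) / 0.0235 = 1.676130 / 0.0235
S = 71.3

Shore A = 71.3


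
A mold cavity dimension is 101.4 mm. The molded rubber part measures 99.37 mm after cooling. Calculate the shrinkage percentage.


Shrinkage = (mold - part) / mold * 100
= (101.4 - 99.37) / 101.4 * 100
= 2.03 / 101.4 * 100
= 2.0%

2.0%


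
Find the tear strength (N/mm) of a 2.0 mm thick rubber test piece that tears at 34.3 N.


Tear strength = force / thickness
= 34.3 / 2.0
= 17.15 N/mm

17.15 N/mm


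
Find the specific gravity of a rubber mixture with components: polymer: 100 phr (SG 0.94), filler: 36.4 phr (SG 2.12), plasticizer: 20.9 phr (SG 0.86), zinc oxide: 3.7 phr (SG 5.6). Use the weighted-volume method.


Sum of weights = 161.0
Volume contributions:
  polymer: 100/0.94 = 106.3830
  filler: 36.4/2.12 = 17.1698
  plasticizer: 20.9/0.86 = 24.3023
  zinc oxide: 3.7/5.6 = 0.6607
Sum of volumes = 148.5158
SG = 161.0 / 148.5158 = 1.084

SG = 1.084


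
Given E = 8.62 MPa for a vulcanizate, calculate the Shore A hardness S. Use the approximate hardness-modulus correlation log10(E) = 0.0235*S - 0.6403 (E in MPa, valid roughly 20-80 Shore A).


log10(E) = 0.0235*S - 0.6403  =>  S = (log10(E) + 0.6403) / 0.0235
log10(8.62) = 0.935507
S = (0.935507 + 0.6403) / 0.0235 = 1.575807 / 0.0235
S = 67.1

Shore A = 67.1


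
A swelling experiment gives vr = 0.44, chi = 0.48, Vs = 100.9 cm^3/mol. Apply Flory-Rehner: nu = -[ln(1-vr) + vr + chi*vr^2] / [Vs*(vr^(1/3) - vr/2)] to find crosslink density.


ln(1 - vr) = ln(1 - 0.44) = -0.5798
Numerator = -((-0.5798) + 0.44 + 0.48 * 0.44^2) = 0.0469
Denominator = 100.9 * (0.44^(1/3) - 0.44/2) = 54.5456
nu = 0.0469 / 54.5456 = 8.5966e-04 mol/cm^3

8.5966e-04 mol/cm^3


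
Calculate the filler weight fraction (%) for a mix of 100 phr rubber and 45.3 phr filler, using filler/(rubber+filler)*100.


Filler % = filler / (rubber + filler) * 100
= 45.3 / (100 + 45.3) * 100
= 45.3 / 145.3 * 100
= 31.18%

31.18%


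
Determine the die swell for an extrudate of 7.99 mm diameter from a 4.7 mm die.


Die swell ratio = D_extrudate / D_die
= 7.99 / 4.7
= 1.7

Die swell = 1.7


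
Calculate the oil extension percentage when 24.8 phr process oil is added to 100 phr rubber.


Oil % = oil / (100 + oil) * 100
= 24.8 / (100 + 24.8) * 100
= 24.8 / 124.8 * 100
= 19.87%

19.87%


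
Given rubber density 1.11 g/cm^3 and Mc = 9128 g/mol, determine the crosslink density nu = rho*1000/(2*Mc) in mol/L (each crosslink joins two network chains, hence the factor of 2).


nu = rho * 1000 / (2 * Mc)
nu = 1.11 * 1000 / (2 * 9128)
nu = 1110.0 / 18256
nu = 0.0608 mol/L

0.0608 mol/L


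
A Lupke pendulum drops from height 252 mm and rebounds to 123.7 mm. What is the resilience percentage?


Resilience = h_rebound / h_drop * 100
= 123.7 / 252 * 100
= 49.1%

49.1%


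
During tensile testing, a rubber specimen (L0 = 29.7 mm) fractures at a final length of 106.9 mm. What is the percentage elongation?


Elongation = (Lf - L0) / L0 * 100
= (106.9 - 29.7) / 29.7 * 100
= 77.2 / 29.7 * 100
= 259.9%

259.9%


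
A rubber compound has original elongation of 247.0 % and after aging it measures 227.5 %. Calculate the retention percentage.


Retention = aged / original * 100
= 227.5 / 247.0 * 100
= 92.1%

92.1%


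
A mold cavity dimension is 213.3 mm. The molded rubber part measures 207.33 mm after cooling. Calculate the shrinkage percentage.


Shrinkage = (mold - part) / mold * 100
= (213.3 - 207.33) / 213.3 * 100
= 5.97 / 213.3 * 100
= 2.8%

2.8%


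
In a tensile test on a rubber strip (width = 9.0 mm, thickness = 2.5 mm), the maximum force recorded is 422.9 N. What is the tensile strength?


Area = width * thickness = 9.0 * 2.5 = 22.5 mm^2
TS = force / area = 422.9 / 22.5 = 18.8 MPa

18.8 MPa


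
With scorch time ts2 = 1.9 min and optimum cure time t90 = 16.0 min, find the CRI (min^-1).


CRI = 100 / (t90 - ts2)
= 100 / (16.0 - 1.9)
= 100 / 14.1
= 7.09 min^-1

7.09 min^-1


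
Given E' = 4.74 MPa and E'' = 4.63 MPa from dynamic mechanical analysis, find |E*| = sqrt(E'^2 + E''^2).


|E*| = sqrt(E'^2 + E''^2)
= sqrt(4.74^2 + 4.63^2)
= sqrt(22.4676 + 21.4369)
= 6.626 MPa

6.626 MPa


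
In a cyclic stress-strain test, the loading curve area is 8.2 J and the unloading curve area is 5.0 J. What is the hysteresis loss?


Hysteresis loss = loading - unloading
= 8.2 - 5.0
= 3.2 J

3.2 J


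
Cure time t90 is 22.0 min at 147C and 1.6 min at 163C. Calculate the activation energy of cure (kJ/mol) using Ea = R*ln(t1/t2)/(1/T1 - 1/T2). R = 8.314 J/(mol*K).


T1 = 420.15 K, T2 = 436.15 K
1/T1 - 1/T2 = 8.7313e-05
ln(t1/t2) = ln(22.0/1.6) = 2.6210
Ea = 8.314 * 2.6210 / 8.7313e-05 = 249576.5266 J/mol
Ea = 249.58 kJ/mol

249.58 kJ/mol


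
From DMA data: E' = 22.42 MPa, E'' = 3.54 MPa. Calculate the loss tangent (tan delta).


tan delta = E'' / E'
= 3.54 / 22.42
= 0.1579

tan delta = 0.1579


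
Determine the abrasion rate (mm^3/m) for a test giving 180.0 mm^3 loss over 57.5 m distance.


Rate = volume_loss / distance
= 180.0 / 57.5
= 3.13 mm^3/m

3.13 mm^3/m


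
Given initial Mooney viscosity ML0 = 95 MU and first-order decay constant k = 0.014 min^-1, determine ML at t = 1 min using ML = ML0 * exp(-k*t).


ML = ML0 * exp(-k * t)
ML = 95 * exp(-0.014 * 1)
ML = 95 * 0.9861
ML = 93.68 MU

93.68 MU


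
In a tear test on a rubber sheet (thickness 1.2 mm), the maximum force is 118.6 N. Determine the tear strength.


Tear strength = force / thickness
= 118.6 / 1.2
= 98.83 N/mm

98.83 N/mm


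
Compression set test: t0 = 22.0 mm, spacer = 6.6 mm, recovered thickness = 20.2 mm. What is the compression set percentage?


CS = (t0 - recovered) / (t0 - ts) * 100
= (22.0 - 20.2) / (22.0 - 6.6) * 100
= 1.8 / 15.4 * 100
= 11.7%

11.7%


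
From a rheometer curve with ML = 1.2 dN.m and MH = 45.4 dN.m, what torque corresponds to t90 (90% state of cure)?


M90 = ML + 0.9 * (MH - ML)
M90 = 1.2 + 0.9 * (45.4 - 1.2)
M90 = 1.2 + 0.9 * 44.2
M90 = 40.98 dN.m

40.98 dN.m


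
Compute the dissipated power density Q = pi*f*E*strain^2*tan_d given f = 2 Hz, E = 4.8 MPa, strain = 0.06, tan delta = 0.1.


Q = pi * f * E * strain^2 * tan_d
= pi * 2 * 4.8 * 0.06^2 * 0.1
= pi * 2 * 4.8 * 0.0036 * 0.1
= 0.0109

Q = 0.0109


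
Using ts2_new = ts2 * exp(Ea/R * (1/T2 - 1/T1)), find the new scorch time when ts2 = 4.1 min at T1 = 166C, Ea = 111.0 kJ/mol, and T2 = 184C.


Convert temperatures: T1 = 166 + 273.15 = 439.15 K, T2 = 184 + 273.15 = 457.15 K
ts2_new = 4.1 * exp(111000 / 8.314 * (1/457.15 - 1/439.15))
1/T2 - 1/T1 = -8.9660e-05
ts2_new = 1.24 min

1.24 min


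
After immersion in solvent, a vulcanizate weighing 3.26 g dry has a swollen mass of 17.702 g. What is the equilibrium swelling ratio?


Q = W_swollen / W_dry
Q = 17.702 / 3.26
Q = 5.43

Q = 5.43


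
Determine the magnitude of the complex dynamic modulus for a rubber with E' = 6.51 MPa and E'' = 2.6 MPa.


|E*| = sqrt(E'^2 + E''^2)
= sqrt(6.51^2 + 2.6^2)
= sqrt(42.3801 + 6.7600)
= 7.01 MPa

7.01 MPa


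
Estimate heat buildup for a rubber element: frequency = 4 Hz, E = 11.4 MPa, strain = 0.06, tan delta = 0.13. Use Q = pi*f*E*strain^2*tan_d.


Q = pi * f * E * strain^2 * tan_d
= pi * 4 * 11.4 * 0.06^2 * 0.13
= pi * 4 * 11.4 * 0.0036 * 0.13
= 0.0670

Q = 0.0670


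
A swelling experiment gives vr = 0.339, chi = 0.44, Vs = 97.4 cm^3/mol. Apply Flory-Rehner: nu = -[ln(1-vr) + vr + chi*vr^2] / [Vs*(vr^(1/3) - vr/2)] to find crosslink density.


ln(1 - vr) = ln(1 - 0.339) = -0.4140
Numerator = -((-0.4140) + 0.339 + 0.44 * 0.339^2) = 0.0244
Denominator = 97.4 * (0.339^(1/3) - 0.339/2) = 51.4046
nu = 0.0244 / 51.4046 = 4.7537e-04 mol/cm^3

4.7537e-04 mol/cm^3


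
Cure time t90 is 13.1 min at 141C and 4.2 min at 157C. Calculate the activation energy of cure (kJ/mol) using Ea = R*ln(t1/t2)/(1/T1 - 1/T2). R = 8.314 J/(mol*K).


T1 = 414.15 K, T2 = 430.15 K
1/T1 - 1/T2 = 8.9814e-05
ln(t1/t2) = ln(13.1/4.2) = 1.1375
Ea = 8.314 * 1.1375 / 8.9814e-05 = 105300.3012 J/mol
Ea = 105.3 kJ/mol

105.3 kJ/mol


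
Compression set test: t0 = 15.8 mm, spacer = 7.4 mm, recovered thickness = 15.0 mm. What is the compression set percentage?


CS = (t0 - recovered) / (t0 - ts) * 100
= (15.8 - 15.0) / (15.8 - 7.4) * 100
= 0.8 / 8.4 * 100
= 9.5%

9.5%


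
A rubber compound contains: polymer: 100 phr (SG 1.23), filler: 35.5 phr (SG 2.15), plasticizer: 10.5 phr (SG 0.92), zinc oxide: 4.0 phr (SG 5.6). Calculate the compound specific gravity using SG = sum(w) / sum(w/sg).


Sum of weights = 150.0
Volume contributions:
  polymer: 100/1.23 = 81.3008
  filler: 35.5/2.15 = 16.5116
  plasticizer: 10.5/0.92 = 11.4130
  zinc oxide: 4.0/5.6 = 0.7143
Sum of volumes = 109.9398
SG = 150.0 / 109.9398 = 1.364

SG = 1.364


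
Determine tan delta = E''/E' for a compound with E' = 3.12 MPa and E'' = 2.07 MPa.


tan delta = E'' / E'
= 2.07 / 3.12
= 0.6635

tan delta = 0.6635


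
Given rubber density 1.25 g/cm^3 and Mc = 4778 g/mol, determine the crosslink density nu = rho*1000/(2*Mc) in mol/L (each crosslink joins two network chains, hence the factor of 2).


nu = rho * 1000 / (2 * Mc)
nu = 1.25 * 1000 / (2 * 4778)
nu = 1250.0 / 9556
nu = 0.1308 mol/L

0.1308 mol/L


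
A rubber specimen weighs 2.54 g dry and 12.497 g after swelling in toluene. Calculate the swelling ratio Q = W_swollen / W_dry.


Q = W_swollen / W_dry
Q = 12.497 / 2.54
Q = 4.92

Q = 4.92


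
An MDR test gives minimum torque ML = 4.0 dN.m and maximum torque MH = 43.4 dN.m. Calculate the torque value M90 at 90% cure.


M90 = ML + 0.9 * (MH - ML)
M90 = 4.0 + 0.9 * (43.4 - 4.0)
M90 = 4.0 + 0.9 * 39.4
M90 = 39.46 dN.m

39.46 dN.m


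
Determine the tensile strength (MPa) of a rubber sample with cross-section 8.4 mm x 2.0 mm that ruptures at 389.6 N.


Area = width * thickness = 8.4 * 2.0 = 16.8 mm^2
TS = force / area = 389.6 / 16.8 = 23.19 MPa

23.19 MPa


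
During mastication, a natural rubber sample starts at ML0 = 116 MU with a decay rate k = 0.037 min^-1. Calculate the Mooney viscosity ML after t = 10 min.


ML = ML0 * exp(-k * t)
ML = 116 * exp(-0.037 * 10)
ML = 116 * 0.6907
ML = 80.13 MU

80.13 MU


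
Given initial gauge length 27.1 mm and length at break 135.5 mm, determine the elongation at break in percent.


Elongation = (Lf - L0) / L0 * 100
= (135.5 - 27.1) / 27.1 * 100
= 108.4 / 27.1 * 100
= 400.0%

400.0%


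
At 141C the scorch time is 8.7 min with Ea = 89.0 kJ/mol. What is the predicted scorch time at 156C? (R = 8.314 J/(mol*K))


Convert temperatures: T1 = 141 + 273.15 = 414.15 K, T2 = 156 + 273.15 = 429.15 K
ts2_new = 8.7 * exp(89000 / 8.314 * (1/429.15 - 1/414.15))
1/T2 - 1/T1 = -8.4397e-05
ts2_new = 3.52 min

3.52 min


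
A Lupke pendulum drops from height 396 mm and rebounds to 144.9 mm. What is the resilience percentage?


Resilience = h_rebound / h_drop * 100
= 144.9 / 396 * 100
= 36.6%

36.6%


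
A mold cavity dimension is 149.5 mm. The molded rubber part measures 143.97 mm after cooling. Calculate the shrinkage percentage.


Shrinkage = (mold - part) / mold * 100
= (149.5 - 143.97) / 149.5 * 100
= 5.53 / 149.5 * 100
= 3.7%

3.7%


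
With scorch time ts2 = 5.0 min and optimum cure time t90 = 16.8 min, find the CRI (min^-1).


CRI = 100 / (t90 - ts2)
= 100 / (16.8 - 5.0)
= 100 / 11.8
= 8.47 min^-1

8.47 min^-1


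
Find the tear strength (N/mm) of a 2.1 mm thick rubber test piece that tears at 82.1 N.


Tear strength = force / thickness
= 82.1 / 2.1
= 39.1 N/mm

39.1 N/mm


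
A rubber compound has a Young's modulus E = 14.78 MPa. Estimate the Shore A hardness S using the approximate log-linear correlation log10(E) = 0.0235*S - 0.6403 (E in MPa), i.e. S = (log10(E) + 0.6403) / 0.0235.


log10(E) = 0.0235*S - 0.6403  =>  S = (log10(E) + 0.6403) / 0.0235
log10(14.78) = 1.169674
S = (1.169674 + 0.6403) / 0.0235 = 1.809974 / 0.0235
S = 77.0

Shore A = 77.0


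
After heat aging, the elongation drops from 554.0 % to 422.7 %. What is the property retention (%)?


Retention = aged / original * 100
= 422.7 / 554.0 * 100
= 76.3%

76.3%


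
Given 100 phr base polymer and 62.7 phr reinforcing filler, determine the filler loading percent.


Filler % = filler / (rubber + filler) * 100
= 62.7 / (100 + 62.7) * 100
= 62.7 / 162.7 * 100
= 38.54%

38.54%


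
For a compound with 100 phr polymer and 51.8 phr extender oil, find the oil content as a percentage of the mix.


Oil % = oil / (100 + oil) * 100
= 51.8 / (100 + 51.8) * 100
= 51.8 / 151.8 * 100
= 34.12%

34.12%


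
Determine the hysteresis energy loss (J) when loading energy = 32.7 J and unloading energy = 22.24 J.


Hysteresis loss = loading - unloading
= 32.7 - 22.24
= 10.46 J

10.46 J


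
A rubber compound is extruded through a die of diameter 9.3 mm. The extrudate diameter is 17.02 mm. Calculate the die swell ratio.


Die swell ratio = D_extrudate / D_die
= 17.02 / 9.3
= 1.83

Die swell = 1.83


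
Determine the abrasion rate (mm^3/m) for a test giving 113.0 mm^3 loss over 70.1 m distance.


Rate = volume_loss / distance
= 113.0 / 70.1
= 1.612 mm^3/m

1.612 mm^3/m


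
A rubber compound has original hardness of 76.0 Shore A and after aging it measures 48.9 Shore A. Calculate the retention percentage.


Retention = aged / original * 100
= 48.9 / 76.0 * 100
= 64.3%

64.3%


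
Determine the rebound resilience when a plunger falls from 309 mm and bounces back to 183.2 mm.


Resilience = h_rebound / h_drop * 100
= 183.2 / 309 * 100
= 59.3%

59.3%


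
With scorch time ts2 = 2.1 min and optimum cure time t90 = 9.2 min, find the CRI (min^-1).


CRI = 100 / (t90 - ts2)
= 100 / (9.2 - 2.1)
= 100 / 7.1
= 14.08 min^-1

14.08 min^-1


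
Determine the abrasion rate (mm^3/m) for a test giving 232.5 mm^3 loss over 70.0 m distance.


Rate = volume_loss / distance
= 232.5 / 70.0
= 3.321 mm^3/m

3.321 mm^3/m


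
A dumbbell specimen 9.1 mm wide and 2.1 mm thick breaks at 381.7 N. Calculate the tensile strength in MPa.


Area = width * thickness = 9.1 * 2.1 = 19.11 mm^2
TS = force / area = 381.7 / 19.11 = 19.97 MPa

19.97 MPa


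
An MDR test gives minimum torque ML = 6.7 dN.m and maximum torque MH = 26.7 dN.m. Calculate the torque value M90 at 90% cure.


M90 = ML + 0.9 * (MH - ML)
M90 = 6.7 + 0.9 * (26.7 - 6.7)
M90 = 6.7 + 0.9 * 20.0
M90 = 24.7 dN.m

24.7 dN.m


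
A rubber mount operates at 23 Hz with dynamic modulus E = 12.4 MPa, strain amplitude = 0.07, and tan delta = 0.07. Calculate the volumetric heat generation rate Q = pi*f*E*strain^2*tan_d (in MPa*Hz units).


Q = pi * f * E * strain^2 * tan_d
= pi * 23 * 12.4 * 0.07^2 * 0.07
= pi * 23 * 12.4 * 0.0049 * 0.07
= 0.3073

Q = 0.3073


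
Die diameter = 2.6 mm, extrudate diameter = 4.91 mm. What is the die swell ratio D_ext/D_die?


Die swell ratio = D_extrudate / D_die
= 4.91 / 2.6
= 1.888

Die swell = 1.888


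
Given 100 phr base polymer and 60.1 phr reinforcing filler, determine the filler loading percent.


Filler % = filler / (rubber + filler) * 100
= 60.1 / (100 + 60.1) * 100
= 60.1 / 160.1 * 100
= 37.54%

37.54%


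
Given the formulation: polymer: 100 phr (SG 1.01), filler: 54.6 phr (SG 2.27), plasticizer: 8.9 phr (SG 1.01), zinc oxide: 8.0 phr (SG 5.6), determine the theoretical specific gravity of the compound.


Sum of weights = 171.5
Volume contributions:
  polymer: 100/1.01 = 99.0099
  filler: 54.6/2.27 = 24.0529
  plasticizer: 8.9/1.01 = 8.8119
  zinc oxide: 8.0/5.6 = 1.4286
Sum of volumes = 133.3032
SG = 171.5 / 133.3032 = 1.287

SG = 1.287


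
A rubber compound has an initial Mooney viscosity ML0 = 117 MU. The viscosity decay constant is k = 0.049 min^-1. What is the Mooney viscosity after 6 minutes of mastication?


ML = ML0 * exp(-k * t)
ML = 117 * exp(-0.049 * 6)
ML = 117 * 0.7453
ML = 87.2 MU

87.2 MU


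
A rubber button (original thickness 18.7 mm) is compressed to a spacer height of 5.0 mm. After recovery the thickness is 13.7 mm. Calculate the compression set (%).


CS = (t0 - recovered) / (t0 - ts) * 100
= (18.7 - 13.7) / (18.7 - 5.0) * 100
= 5.0 / 13.7 * 100
= 36.5%

36.5%


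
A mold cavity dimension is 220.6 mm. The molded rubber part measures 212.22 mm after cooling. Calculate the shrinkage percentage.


Shrinkage = (mold - part) / mold * 100
= (220.6 - 212.22) / 220.6 * 100
= 8.38 / 220.6 * 100
= 3.8%

3.8%


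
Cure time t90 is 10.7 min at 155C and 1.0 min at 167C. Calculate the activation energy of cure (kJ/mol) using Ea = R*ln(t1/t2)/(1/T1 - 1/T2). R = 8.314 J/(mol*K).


T1 = 428.15 K, T2 = 440.15 K
1/T1 - 1/T2 = 6.3677e-05
ln(t1/t2) = ln(10.7/1.0) = 2.3702
Ea = 8.314 * 2.3702 / 6.3677e-05 = 309469.9161 J/mol
Ea = 309.47 kJ/mol

309.47 kJ/mol


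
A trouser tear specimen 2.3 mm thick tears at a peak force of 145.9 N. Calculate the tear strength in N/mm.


Tear strength = force / thickness
= 145.9 / 2.3
= 63.43 N/mm

63.43 N/mm


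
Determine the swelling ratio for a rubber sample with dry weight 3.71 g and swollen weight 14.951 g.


Q = W_swollen / W_dry
Q = 14.951 / 3.71
Q = 4.03

Q = 4.03


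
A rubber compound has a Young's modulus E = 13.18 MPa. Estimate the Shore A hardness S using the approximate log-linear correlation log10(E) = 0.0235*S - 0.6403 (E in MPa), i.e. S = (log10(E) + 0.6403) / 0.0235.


log10(E) = 0.0235*S - 0.6403  =>  S = (log10(E) + 0.6403) / 0.0235
log10(13.18) = 1.119915
S = (1.119915 + 0.6403) / 0.0235 = 1.760215 / 0.0235
S = 74.9

Shore A = 74.9


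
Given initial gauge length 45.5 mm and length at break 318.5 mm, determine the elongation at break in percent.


Elongation = (Lf - L0) / L0 * 100
= (318.5 - 45.5) / 45.5 * 100
= 273.0 / 45.5 * 100
= 600.0%

600.0%


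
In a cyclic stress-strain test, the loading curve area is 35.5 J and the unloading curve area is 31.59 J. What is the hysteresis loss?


Hysteresis loss = loading - unloading
= 35.5 - 31.59
= 3.91 J

3.91 J


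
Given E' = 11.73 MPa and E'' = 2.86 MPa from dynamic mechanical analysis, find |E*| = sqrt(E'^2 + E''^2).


|E*| = sqrt(E'^2 + E''^2)
= sqrt(11.73^2 + 2.86^2)
= sqrt(137.5929 + 8.1796)
= 12.074 MPa

12.074 MPa


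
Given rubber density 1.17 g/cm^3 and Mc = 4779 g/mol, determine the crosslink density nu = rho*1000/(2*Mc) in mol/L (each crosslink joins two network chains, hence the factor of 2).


nu = rho * 1000 / (2 * Mc)
nu = 1.17 * 1000 / (2 * 4779)
nu = 1170.0 / 9558
nu = 0.1224 mol/L

0.1224 mol/L


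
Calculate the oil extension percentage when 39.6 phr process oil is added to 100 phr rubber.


Oil % = oil / (100 + oil) * 100
= 39.6 / (100 + 39.6) * 100
= 39.6 / 139.6 * 100
= 28.37%

28.37%


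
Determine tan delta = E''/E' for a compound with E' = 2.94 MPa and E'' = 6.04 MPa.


tan delta = E'' / E'
= 6.04 / 2.94
= 2.0544

tan delta = 2.0544


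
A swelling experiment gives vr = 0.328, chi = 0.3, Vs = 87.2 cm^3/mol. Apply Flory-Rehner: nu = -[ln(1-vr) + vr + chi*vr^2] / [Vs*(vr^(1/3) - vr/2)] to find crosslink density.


ln(1 - vr) = ln(1 - 0.328) = -0.3975
Numerator = -((-0.3975) + 0.328 + 0.3 * 0.328^2) = 0.0372
Denominator = 87.2 * (0.328^(1/3) - 0.328/2) = 45.8361
nu = 0.0372 / 45.8361 = 8.1206e-04 mol/cm^3

8.1206e-04 mol/cm^3


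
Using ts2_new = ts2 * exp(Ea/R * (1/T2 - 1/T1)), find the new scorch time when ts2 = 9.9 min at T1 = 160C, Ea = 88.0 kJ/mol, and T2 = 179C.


Convert temperatures: T1 = 160 + 273.15 = 433.15 K, T2 = 179 + 273.15 = 452.15 K
ts2_new = 9.9 * exp(88000 / 8.314 * (1/452.15 - 1/433.15))
1/T2 - 1/T1 = -9.7014e-05
ts2_new = 3.55 min

3.55 min


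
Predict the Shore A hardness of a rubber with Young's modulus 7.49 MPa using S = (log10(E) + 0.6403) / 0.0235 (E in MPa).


log10(E) = 0.0235*S - 0.6403  =>  S = (log10(E) + 0.6403) / 0.0235
log10(7.49) = 0.874482
S = (0.874482 + 0.6403) / 0.0235 = 1.514782 / 0.0235
S = 64.5

Shore A = 64.5


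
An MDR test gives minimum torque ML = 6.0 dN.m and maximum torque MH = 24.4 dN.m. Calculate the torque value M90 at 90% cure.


M90 = ML + 0.9 * (MH - ML)
M90 = 6.0 + 0.9 * (24.4 - 6.0)
M90 = 6.0 + 0.9 * 18.4
M90 = 22.56 dN.m

22.56 dN.m


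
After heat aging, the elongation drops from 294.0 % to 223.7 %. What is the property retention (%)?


Retention = aged / original * 100
= 223.7 / 294.0 * 100
= 76.1%

76.1%


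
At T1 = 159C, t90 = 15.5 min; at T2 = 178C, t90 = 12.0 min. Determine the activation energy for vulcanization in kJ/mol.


T1 = 432.15 K, T2 = 451.15 K
1/T1 - 1/T2 = 9.7454e-05
ln(t1/t2) = ln(15.5/12.0) = 0.2559
Ea = 8.314 * 0.2559 / 9.7454e-05 = 21834.2772 J/mol
Ea = 21.83 kJ/mol

21.83 kJ/mol


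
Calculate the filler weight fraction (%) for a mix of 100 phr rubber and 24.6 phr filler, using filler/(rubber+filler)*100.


Filler % = filler / (rubber + filler) * 100
= 24.6 / (100 + 24.6) * 100
= 24.6 / 124.6 * 100
= 19.74%

19.74%


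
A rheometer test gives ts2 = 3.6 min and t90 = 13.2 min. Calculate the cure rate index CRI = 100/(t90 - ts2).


CRI = 100 / (t90 - ts2)
= 100 / (13.2 - 3.6)
= 100 / 9.6
= 10.42 min^-1

10.42 min^-1


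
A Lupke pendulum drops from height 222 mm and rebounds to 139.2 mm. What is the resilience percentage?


Resilience = h_rebound / h_drop * 100
= 139.2 / 222 * 100
= 62.7%

62.7%


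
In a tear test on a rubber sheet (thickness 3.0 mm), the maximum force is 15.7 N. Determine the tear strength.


Tear strength = force / thickness
= 15.7 / 3.0
= 5.23 N/mm

5.23 N/mm


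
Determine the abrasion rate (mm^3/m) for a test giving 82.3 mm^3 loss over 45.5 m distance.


Rate = volume_loss / distance
= 82.3 / 45.5
= 1.809 mm^3/m

1.809 mm^3/m


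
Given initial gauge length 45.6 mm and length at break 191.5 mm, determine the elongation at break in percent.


Elongation = (Lf - L0) / L0 * 100
= (191.5 - 45.6) / 45.6 * 100
= 145.9 / 45.6 * 100
= 320.0%

320.0%


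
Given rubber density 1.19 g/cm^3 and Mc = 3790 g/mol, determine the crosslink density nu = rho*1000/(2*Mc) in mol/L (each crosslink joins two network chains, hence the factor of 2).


nu = rho * 1000 / (2 * Mc)
nu = 1.19 * 1000 / (2 * 3790)
nu = 1190.0 / 7580
nu = 0.1570 mol/L

0.1570 mol/L


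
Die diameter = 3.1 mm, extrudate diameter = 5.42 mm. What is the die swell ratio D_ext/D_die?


Die swell ratio = D_extrudate / D_die
= 5.42 / 3.1
= 1.748

Die swell = 1.748


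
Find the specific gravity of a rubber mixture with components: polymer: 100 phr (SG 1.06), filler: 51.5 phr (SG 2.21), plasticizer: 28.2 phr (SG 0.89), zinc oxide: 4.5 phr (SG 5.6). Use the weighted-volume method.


Sum of weights = 184.2
Volume contributions:
  polymer: 100/1.06 = 94.3396
  filler: 51.5/2.21 = 23.3032
  plasticizer: 28.2/0.89 = 31.6854
  zinc oxide: 4.5/5.6 = 0.8036
Sum of volumes = 150.1318
SG = 184.2 / 150.1318 = 1.227

SG = 1.227


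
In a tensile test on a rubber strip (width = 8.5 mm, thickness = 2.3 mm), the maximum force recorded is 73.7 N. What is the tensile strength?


Area = width * thickness = 8.5 * 2.3 = 19.55 mm^2
TS = force / area = 73.7 / 19.55 = 3.77 MPa

3.77 MPa


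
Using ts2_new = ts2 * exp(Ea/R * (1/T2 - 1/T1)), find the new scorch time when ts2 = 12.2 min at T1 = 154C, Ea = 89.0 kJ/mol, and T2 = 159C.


Convert temperatures: T1 = 154 + 273.15 = 427.15 K, T2 = 159 + 273.15 = 432.15 K
ts2_new = 12.2 * exp(89000 / 8.314 * (1/432.15 - 1/427.15))
1/T2 - 1/T1 = -2.7087e-05
ts2_new = 9.13 min

9.13 min


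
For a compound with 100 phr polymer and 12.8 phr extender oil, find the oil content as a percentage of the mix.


Oil % = oil / (100 + oil) * 100
= 12.8 / (100 + 12.8) * 100
= 12.8 / 112.8 * 100
= 11.35%

11.35%


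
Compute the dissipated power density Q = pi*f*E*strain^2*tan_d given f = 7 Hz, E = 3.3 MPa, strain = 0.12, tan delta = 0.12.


Q = pi * f * E * strain^2 * tan_d
= pi * 7 * 3.3 * 0.12^2 * 0.12
= pi * 7 * 3.3 * 0.0144 * 0.12
= 0.1254

Q = 0.1254


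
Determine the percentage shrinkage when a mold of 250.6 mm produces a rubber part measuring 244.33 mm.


Shrinkage = (mold - part) / mold * 100
= (250.6 - 244.33) / 250.6 * 100
= 6.27 / 250.6 * 100
= 2.5%

2.5%


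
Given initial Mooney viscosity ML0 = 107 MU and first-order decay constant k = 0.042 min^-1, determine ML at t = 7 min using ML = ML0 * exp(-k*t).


ML = ML0 * exp(-k * t)
ML = 107 * exp(-0.042 * 7)
ML = 107 * 0.7453
ML = 79.74 MU

79.74 MU


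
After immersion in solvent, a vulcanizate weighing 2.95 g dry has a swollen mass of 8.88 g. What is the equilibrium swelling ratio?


Q = W_swollen / W_dry
Q = 8.88 / 2.95
Q = 3.01

Q = 3.01


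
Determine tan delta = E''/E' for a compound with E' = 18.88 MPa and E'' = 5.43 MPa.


tan delta = E'' / E'
= 5.43 / 18.88
= 0.2876

tan delta = 0.2876


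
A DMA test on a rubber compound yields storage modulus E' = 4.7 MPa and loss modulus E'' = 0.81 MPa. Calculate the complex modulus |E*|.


|E*| = sqrt(E'^2 + E''^2)
= sqrt(4.7^2 + 0.81^2)
= sqrt(22.0900 + 0.6561)
= 4.769 MPa

4.769 MPa


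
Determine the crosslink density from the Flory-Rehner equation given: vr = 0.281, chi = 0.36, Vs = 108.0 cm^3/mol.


ln(1 - vr) = ln(1 - 0.281) = -0.3299
Numerator = -((-0.3299) + 0.281 + 0.36 * 0.281^2) = 0.0205
Denominator = 108.0 * (0.281^(1/3) - 0.281/2) = 55.5650
nu = 0.0205 / 55.5650 = 3.6836e-04 mol/cm^3

3.6836e-04 mol/cm^3


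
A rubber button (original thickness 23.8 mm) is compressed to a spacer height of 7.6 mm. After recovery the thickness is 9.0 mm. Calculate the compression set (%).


CS = (t0 - recovered) / (t0 - ts) * 100
= (23.8 - 9.0) / (23.8 - 7.6) * 100
= 14.8 / 16.2 * 100
= 91.4%

91.4%


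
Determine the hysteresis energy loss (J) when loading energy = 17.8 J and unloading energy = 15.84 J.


Hysteresis loss = loading - unloading
= 17.8 - 15.84
= 1.96 J

1.96 J


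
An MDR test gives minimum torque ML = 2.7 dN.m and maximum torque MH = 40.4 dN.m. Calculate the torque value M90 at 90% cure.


M90 = ML + 0.9 * (MH - ML)
M90 = 2.7 + 0.9 * (40.4 - 2.7)
M90 = 2.7 + 0.9 * 37.7
M90 = 36.63 dN.m

36.63 dN.m


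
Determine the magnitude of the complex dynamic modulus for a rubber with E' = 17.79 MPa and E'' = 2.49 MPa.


|E*| = sqrt(E'^2 + E''^2)
= sqrt(17.79^2 + 2.49^2)
= sqrt(316.4841 + 6.2001)
= 17.963 MPa

17.963 MPa


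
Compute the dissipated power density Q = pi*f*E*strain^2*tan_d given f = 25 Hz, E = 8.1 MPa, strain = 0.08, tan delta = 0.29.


Q = pi * f * E * strain^2 * tan_d
= pi * 25 * 8.1 * 0.08^2 * 0.29
= pi * 25 * 8.1 * 0.0064 * 0.29
= 1.1807

Q = 1.1807


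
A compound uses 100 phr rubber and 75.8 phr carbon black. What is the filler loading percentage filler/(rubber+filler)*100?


Filler % = filler / (rubber + filler) * 100
= 75.8 / (100 + 75.8) * 100
= 75.8 / 175.8 * 100
= 43.12%

43.12%


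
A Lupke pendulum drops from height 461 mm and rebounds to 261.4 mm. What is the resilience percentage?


Resilience = h_rebound / h_drop * 100
= 261.4 / 461 * 100
= 56.7%

56.7%


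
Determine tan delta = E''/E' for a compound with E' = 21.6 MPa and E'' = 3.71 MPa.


tan delta = E'' / E'
= 3.71 / 21.6
= 0.1718

tan delta = 0.1718


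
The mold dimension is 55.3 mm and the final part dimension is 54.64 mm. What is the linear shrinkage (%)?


Shrinkage = (mold - part) / mold * 100
= (55.3 - 54.64) / 55.3 * 100
= 0.66 / 55.3 * 100
= 1.19%

1.19%


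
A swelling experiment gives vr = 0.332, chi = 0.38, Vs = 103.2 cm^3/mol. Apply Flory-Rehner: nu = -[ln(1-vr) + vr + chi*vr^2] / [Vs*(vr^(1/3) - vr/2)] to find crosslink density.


ln(1 - vr) = ln(1 - 0.332) = -0.4035
Numerator = -((-0.4035) + 0.332 + 0.38 * 0.332^2) = 0.0296
Denominator = 103.2 * (0.332^(1/3) - 0.332/2) = 54.3281
nu = 0.0296 / 54.3281 = 5.4451e-04 mol/cm^3

5.4451e-04 mol/cm^3


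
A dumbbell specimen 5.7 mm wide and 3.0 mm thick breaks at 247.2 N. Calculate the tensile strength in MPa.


Area = width * thickness = 5.7 * 3.0 = 17.1 mm^2
TS = force / area = 247.2 / 17.1 = 14.46 MPa

14.46 MPa


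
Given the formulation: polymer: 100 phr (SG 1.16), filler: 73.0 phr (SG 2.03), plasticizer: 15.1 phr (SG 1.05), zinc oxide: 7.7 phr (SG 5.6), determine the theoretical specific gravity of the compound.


Sum of weights = 195.8
Volume contributions:
  polymer: 100/1.16 = 86.2069
  filler: 73.0/2.03 = 35.9606
  plasticizer: 15.1/1.05 = 14.3810
  zinc oxide: 7.7/5.6 = 1.3750
Sum of volumes = 137.9234
SG = 195.8 / 137.9234 = 1.42

SG = 1.42


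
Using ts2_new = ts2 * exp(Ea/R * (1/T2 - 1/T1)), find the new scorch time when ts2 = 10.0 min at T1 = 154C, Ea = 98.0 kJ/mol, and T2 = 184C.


Convert temperatures: T1 = 154 + 273.15 = 427.15 K, T2 = 184 + 273.15 = 457.15 K
ts2_new = 10.0 * exp(98000 / 8.314 * (1/457.15 - 1/427.15))
1/T2 - 1/T1 = -1.5363e-04
ts2_new = 1.64 min

1.64 min


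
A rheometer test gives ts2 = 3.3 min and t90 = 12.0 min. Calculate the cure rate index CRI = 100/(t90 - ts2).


CRI = 100 / (t90 - ts2)
= 100 / (12.0 - 3.3)
= 100 / 8.7
= 11.49 min^-1

11.49 min^-1


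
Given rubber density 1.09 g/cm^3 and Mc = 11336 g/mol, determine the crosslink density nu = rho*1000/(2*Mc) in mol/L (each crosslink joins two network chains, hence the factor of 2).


nu = rho * 1000 / (2 * Mc)
nu = 1.09 * 1000 / (2 * 11336)
nu = 1090.0 / 22672
nu = 0.0481 mol/L

0.0481 mol/L


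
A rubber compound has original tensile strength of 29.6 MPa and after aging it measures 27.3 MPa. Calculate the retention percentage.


Retention = aged / original * 100
= 27.3 / 29.6 * 100
= 92.2%

92.2%


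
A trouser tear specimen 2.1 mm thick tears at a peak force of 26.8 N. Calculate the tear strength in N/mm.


Tear strength = force / thickness
= 26.8 / 2.1
= 12.76 N/mm

12.76 N/mm


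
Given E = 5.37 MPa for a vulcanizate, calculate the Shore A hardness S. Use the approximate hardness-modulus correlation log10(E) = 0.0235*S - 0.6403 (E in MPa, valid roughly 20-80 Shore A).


log10(E) = 0.0235*S - 0.6403  =>  S = (log10(E) + 0.6403) / 0.0235
log10(5.37) = 0.729974
S = (0.729974 + 0.6403) / 0.0235 = 1.370274 / 0.0235
S = 58.3

Shore A = 58.3


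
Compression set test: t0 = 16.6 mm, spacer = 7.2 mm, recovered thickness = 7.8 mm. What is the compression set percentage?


CS = (t0 - recovered) / (t0 - ts) * 100
= (16.6 - 7.8) / (16.6 - 7.2) * 100
= 8.8 / 9.4 * 100
= 93.6%

93.6%


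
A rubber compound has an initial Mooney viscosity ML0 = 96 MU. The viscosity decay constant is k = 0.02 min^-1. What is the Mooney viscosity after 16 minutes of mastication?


ML = ML0 * exp(-k * t)
ML = 96 * exp(-0.02 * 16)
ML = 96 * 0.7261
ML = 69.71 MU

69.71 MU


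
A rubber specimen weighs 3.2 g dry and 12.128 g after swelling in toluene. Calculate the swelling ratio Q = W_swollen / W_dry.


Q = W_swollen / W_dry
Q = 12.128 / 3.2
Q = 3.79

Q = 3.79


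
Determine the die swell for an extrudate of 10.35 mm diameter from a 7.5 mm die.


Die swell ratio = D_extrudate / D_die
= 10.35 / 7.5
= 1.38

Die swell = 1.38


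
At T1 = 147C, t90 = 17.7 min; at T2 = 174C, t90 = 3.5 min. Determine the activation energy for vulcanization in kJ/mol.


T1 = 420.15 K, T2 = 447.15 K
1/T1 - 1/T2 = 1.4372e-04
ln(t1/t2) = ln(17.7/3.5) = 1.6208
Ea = 8.314 * 1.6208 / 1.4372e-04 = 93763.4837 J/mol
Ea = 93.76 kJ/mol

93.76 kJ/mol


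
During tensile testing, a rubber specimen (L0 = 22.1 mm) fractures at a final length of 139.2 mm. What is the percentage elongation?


Elongation = (Lf - L0) / L0 * 100
= (139.2 - 22.1) / 22.1 * 100
= 117.1 / 22.1 * 100
= 529.9%

529.9%


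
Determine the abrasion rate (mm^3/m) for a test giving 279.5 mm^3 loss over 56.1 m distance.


Rate = volume_loss / distance
= 279.5 / 56.1
= 4.982 mm^3/m

4.982 mm^3/m


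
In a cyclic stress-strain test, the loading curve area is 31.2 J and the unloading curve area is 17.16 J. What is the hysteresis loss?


Hysteresis loss = loading - unloading
= 31.2 - 17.16
= 14.04 J

14.04 J


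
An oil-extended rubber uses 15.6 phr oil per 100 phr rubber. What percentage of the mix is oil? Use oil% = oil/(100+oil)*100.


Oil % = oil / (100 + oil) * 100
= 15.6 / (100 + 15.6) * 100
= 15.6 / 115.6 * 100
= 13.49%

13.49%


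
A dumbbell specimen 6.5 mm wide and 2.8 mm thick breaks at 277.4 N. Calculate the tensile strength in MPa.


Area = width * thickness = 6.5 * 2.8 = 18.2 mm^2
TS = force / area = 277.4 / 18.2 = 15.24 MPa

15.24 MPa


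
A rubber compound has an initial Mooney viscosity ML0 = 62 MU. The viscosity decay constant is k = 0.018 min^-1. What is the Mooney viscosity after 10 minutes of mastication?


ML = ML0 * exp(-k * t)
ML = 62 * exp(-0.018 * 10)
ML = 62 * 0.8353
ML = 51.79 MU

51.79 MU


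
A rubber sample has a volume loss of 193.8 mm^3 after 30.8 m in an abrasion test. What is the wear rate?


Rate = volume_loss / distance
= 193.8 / 30.8
= 6.292 mm^3/m

6.292 mm^3/m


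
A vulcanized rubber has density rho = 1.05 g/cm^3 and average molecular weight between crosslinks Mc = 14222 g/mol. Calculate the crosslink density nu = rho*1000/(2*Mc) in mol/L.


nu = rho * 1000 / (2 * Mc)
nu = 1.05 * 1000 / (2 * 14222)
nu = 1050.0 / 28444
nu = 0.0369 mol/L

0.0369 mol/L


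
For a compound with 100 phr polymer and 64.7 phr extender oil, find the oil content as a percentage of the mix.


Oil % = oil / (100 + oil) * 100
= 64.7 / (100 + 64.7) * 100
= 64.7 / 164.7 * 100
= 39.28%

39.28%


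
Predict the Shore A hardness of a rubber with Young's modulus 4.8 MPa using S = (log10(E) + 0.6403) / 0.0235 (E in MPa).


log10(E) = 0.0235*S - 0.6403  =>  S = (log10(E) + 0.6403) / 0.0235
log10(4.8) = 0.681241
S = (0.681241 + 0.6403) / 0.0235 = 1.321541 / 0.0235
S = 56.2

Shore A = 56.2


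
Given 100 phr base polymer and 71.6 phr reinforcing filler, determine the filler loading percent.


Filler % = filler / (rubber + filler) * 100
= 71.6 / (100 + 71.6) * 100
= 71.6 / 171.6 * 100
= 41.72%

41.72%


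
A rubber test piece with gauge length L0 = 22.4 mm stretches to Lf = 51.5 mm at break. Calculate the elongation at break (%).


Elongation = (Lf - L0) / L0 * 100
= (51.5 - 22.4) / 22.4 * 100
= 29.1 / 22.4 * 100
= 129.9%

129.9%


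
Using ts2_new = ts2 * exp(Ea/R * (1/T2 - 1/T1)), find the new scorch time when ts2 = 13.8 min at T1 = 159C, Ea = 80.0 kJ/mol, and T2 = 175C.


Convert temperatures: T1 = 159 + 273.15 = 432.15 K, T2 = 175 + 273.15 = 448.15 K
ts2_new = 13.8 * exp(80000 / 8.314 * (1/448.15 - 1/432.15))
1/T2 - 1/T1 = -8.2616e-05
ts2_new = 6.23 min

6.23 min


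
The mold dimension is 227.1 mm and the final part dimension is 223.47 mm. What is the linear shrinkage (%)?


Shrinkage = (mold - part) / mold * 100
= (227.1 - 223.47) / 227.1 * 100
= 3.63 / 227.1 * 100
= 1.6%

1.6%


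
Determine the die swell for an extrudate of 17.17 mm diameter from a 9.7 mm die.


Die swell ratio = D_extrudate / D_die
= 17.17 / 9.7
= 1.77

Die swell = 1.77


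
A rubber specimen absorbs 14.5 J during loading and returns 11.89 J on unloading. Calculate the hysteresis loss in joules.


Hysteresis loss = loading - unloading
= 14.5 - 11.89
= 2.61 J

2.61 J


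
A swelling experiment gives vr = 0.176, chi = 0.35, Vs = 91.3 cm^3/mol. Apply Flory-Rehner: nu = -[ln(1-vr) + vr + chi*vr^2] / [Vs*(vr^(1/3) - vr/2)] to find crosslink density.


ln(1 - vr) = ln(1 - 0.176) = -0.1936
Numerator = -((-0.1936) + 0.176 + 0.35 * 0.176^2) = 0.0067
Denominator = 91.3 * (0.176^(1/3) - 0.176/2) = 43.1308
nu = 0.0067 / 43.1308 = 1.5634e-04 mol/cm^3

1.5634e-04 mol/cm^3


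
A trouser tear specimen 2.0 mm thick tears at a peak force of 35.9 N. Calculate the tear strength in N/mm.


Tear strength = force / thickness
= 35.9 / 2.0
= 17.95 N/mm

17.95 N/mm


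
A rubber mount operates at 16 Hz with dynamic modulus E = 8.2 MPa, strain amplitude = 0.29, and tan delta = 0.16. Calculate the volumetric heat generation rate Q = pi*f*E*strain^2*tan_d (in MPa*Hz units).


Q = pi * f * E * strain^2 * tan_d
= pi * 16 * 8.2 * 0.29^2 * 0.16
= pi * 16 * 8.2 * 0.0841 * 0.16
= 5.5463

Q = 5.5463


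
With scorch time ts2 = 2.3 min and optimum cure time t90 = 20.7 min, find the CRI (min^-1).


CRI = 100 / (t90 - ts2)
= 100 / (20.7 - 2.3)
= 100 / 18.4
= 5.43 min^-1

5.43 min^-1
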